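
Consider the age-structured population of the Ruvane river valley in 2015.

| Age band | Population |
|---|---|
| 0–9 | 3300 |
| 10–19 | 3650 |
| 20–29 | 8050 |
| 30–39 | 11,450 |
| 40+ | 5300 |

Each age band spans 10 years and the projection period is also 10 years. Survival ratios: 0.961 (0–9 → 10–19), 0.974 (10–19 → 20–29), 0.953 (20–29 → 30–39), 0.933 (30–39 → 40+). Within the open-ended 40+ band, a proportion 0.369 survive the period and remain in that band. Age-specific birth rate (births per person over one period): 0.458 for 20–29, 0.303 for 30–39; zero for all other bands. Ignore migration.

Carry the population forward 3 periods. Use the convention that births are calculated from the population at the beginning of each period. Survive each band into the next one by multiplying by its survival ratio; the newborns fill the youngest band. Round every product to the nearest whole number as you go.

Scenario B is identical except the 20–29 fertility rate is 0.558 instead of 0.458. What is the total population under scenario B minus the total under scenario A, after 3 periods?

— Period 1 —
Births: 8050 × 0.458 = 3687, 11450 × 0.303 = 3469 — total 7156
10–19: 3300 × 0.961 = 3171
20–29: 3650 × 0.974 = 3555
30–39: 8050 × 0.953 = 7672
40+: 11450 × 0.933 + 5300 × 0.369 = 10683 + 1956 = 12639
→ [7156, 3171, 3555, 7672, 12639]
— Period 2 —
Births: 3555 × 0.458 = 1628, 7672 × 0.303 = 2325 — total 3953
10–19: 7156 × 0.961 = 6877
20–29: 3171 × 0.974 = 3089
30–39: 3555 × 0.953 = 3388
40+: 7672 × 0.933 + 12639 × 0.369 = 7158 + 4664 = 11822
→ [3953, 6877, 3089, 3388, 11822]
— Period 3 —
Births: 3089 × 0.458 = 1415, 3388 × 0.303 = 1027 — total 2442
10–19: 3953 × 0.961 = 3799
20–29: 6877 × 0.974 = 6698
30–39: 3089 × 0.953 = 2944
40+: 3388 × 0.933 + 11822 × 0.369 = 3161 + 4362 = 7523
→ [2442, 3799, 6698, 2944, 7523]
Scenario A total after 3 periods: 23406
Scenario B projection —
— Period 1 —
Births: 8050 × 0.558 = 4492, 11450 × 0.303 = 3469 — total 7961
10–19: 3300 × 0.961 = 3171
20–29: 3650 × 0.974 = 3555
30–39: 8050 × 0.953 = 7672
40+: 11450 × 0.933 + 5300 × 0.369 = 10683 + 1956 = 12639
→ [7961, 3171, 3555, 7672, 12639]
— Period 2 —
Births: 3555 × 0.558 = 1984, 7672 × 0.303 = 2325 — total 4309
10–19: 7961 × 0.961 = 7651
20–29: 3171 × 0.974 = 3089
30–39: 3555 × 0.953 = 3388
40+: 7672 × 0.933 + 12639 × 0.369 = 7158 + 4664 = 11822
→ [4309, 7651, 3089, 3388, 11822]
— Period 3 —
Births: 3089 × 0.558 = 1724, 3388 × 0.303 = 1027 — total 2751
10–19: 4309 × 0.961 = 4141
20–29: 7651 × 0.974 = 7452
30–39: 3089 × 0.953 = 2944
40+: 3388 × 0.933 + 11822 × 0.369 = 3161 + 4362 = 7523
→ [2751, 4141, 7452, 2944, 7523]
Scenario B total after 3 periods: 24811
Difference B − A = 24811 − 23406 = 1405

1405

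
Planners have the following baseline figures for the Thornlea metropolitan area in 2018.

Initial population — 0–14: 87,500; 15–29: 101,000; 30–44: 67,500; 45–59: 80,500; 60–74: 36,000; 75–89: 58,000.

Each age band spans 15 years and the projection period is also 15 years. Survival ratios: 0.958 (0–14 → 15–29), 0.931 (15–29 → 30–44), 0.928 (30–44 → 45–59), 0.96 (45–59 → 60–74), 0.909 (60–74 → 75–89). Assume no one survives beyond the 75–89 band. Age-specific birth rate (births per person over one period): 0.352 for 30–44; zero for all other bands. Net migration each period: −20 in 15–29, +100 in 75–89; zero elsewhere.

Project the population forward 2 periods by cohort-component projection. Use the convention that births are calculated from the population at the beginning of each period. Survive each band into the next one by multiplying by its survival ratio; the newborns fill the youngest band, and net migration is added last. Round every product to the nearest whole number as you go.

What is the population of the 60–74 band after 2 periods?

60134

(Groups numbered youngest = 1 to oldest = 6.)
Period 1.
Births: 67500 * 0.352 = 23760
Group 2: 87500 * 0.958 = 83825
Group 3: 101000 * 0.931 = 94031
Group 4: 67500 * 0.928 = 62640
Group 5: 80500 * 0.96 = 77280
Group 6: 36000 * 0.909 = 32724
Net migration: Group 2 − 20 → 83805; Group 6 + 100 → 32824
Population now: 0–14=23760, 15–29=83805, 30–44=94031, 45–59=62640, 60–74=77280, 75–89=32824
Period 2.
Births: 94031 * 0.352 = 33099
Group 2: 23760 * 0.958 = 22762
Group 3: 83805 * 0.931 = 78022
Group 4: 94031 * 0.928 = 87261
Group 5: 62640 * 0.96 = 60134
Group 6: 77280 * 0.909 = 70248
Net migration: Group 2 − 20 → 22742; Group 6 + 100 → 70348
Population now: 0–14=33099, 15–29=22742, 30–44=78022, 45–59=87261, 60–74=60134, 75–89=70348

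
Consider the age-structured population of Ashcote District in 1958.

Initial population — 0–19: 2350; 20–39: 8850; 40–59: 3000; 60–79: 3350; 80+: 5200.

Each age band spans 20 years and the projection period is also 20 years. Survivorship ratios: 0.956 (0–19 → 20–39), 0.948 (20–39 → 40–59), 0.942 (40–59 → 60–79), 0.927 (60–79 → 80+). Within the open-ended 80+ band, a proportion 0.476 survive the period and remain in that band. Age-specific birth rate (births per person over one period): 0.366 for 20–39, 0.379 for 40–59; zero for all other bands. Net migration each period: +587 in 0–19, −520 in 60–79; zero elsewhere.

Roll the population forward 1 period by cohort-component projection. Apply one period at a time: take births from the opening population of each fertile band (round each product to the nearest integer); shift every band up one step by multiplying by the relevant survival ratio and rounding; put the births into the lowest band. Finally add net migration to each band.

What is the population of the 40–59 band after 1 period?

— Period 1 —
Births: 8850 × 0.366 = 3239  |  3000 × 0.379 = 1137 → 4376
20–39: 2350 × 0.956 = 2247
40–59: 8850 × 0.948 = 8390
60–79: 3000 × 0.942 = 2826
80+: 3350 × 0.927 + 5200 × 0.476 = 3105 + 2475 = 5580
Net migration: 0–19 + 587 → 4963; 60–79 − 520 → 2306
Population now: 0–19=4963, 20–39=2247, 40–59=8390, 60–79=2306, 80+=5580

8390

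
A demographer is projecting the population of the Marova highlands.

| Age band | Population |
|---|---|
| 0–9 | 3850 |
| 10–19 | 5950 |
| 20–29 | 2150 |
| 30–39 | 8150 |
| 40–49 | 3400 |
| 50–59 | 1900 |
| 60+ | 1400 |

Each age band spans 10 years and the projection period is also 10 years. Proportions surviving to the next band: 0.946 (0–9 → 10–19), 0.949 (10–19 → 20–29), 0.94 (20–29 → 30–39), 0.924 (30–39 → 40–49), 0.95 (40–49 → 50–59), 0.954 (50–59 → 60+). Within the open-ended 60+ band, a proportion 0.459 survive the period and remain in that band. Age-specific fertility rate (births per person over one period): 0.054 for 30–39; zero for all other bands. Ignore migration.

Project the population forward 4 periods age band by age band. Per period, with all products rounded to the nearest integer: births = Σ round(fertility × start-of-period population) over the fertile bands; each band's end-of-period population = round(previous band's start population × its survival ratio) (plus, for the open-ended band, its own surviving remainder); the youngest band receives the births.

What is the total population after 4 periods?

14289

Period 1:
Births: 8150 × 0.054 = 440
10–19: 3850 × 0.946 = 3642
20–29: 5950 × 0.949 = 5647
30–39: 2150 × 0.94 = 2021
40–49: 8150 × 0.924 = 7531
50–59: 3400 × 0.95 = 3230
60+: 1900 × 0.954 + 1400 × 0.459 = 1813 + 643 = 2456
End of period: [440, 3642, 5647, 2021, 7531, 3230, 2456]
Period 2:
Births: 2021 × 0.054 = 109
10–19: 440 × 0.946 = 416
20–29: 3642 × 0.949 = 3456
30–39: 5647 × 0.94 = 5308
40–49: 2021 × 0.924 = 1867
50–59: 7531 × 0.95 = 7154
60+: 3230 × 0.954 + 2456 × 0.459 = 3081 + 1127 = 4208
End of period: [109, 416, 3456, 5308, 1867, 7154, 4208]
Period 3:
Births: 5308 × 0.054 = 287
10–19: 109 × 0.946 = 103
20–29: 416 × 0.949 = 395
30–39: 3456 × 0.94 = 3249
40–49: 5308 × 0.924 = 4905
50–59: 1867 × 0.95 = 1774
60+: 7154 × 0.954 + 4208 × 0.459 = 6825 + 1931 = 8756
End of period: [287, 103, 395, 3249, 4905, 1774, 8756]
Period 4:
Births: 3249 × 0.054 = 175
10–19: 287 × 0.946 = 272
20–29: 103 × 0.949 = 98
30–39: 395 × 0.94 = 371
40–49: 3249 × 0.924 = 3002
50–59: 4905 × 0.95 = 4660
60+: 1774 × 0.954 + 8756 × 0.459 = 1692 + 4019 = 5711
End of period: [175, 272, 98, 371, 3002, 4660, 5711]
Total after period 4: 175 + 272 + 98 + 371 + 3002 + 4660 + 5711 = 14289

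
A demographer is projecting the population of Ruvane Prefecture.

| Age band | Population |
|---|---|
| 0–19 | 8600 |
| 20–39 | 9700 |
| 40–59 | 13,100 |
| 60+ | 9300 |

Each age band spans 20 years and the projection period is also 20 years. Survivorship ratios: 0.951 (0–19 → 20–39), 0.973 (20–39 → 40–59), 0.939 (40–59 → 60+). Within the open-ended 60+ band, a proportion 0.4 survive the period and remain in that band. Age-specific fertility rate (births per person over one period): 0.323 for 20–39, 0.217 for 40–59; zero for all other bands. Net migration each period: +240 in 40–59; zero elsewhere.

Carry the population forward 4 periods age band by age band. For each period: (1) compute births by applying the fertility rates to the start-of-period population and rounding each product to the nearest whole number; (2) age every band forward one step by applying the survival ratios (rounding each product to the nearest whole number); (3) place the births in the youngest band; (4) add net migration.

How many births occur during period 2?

[period 1]
Births: 9700 × 0.323 = 3133 ; 13100 × 0.217 = 2843 ⇒ total 5976
20–39: 8600 × 0.951 = 8179
40–59: 9700 × 0.973 = 9438
60+: 13100 × 0.939 + 9300 × 0.4 = 12301 + 3720 = 16021
Net migration: 40–59 + 240 → 9678
Population now: 0–19=5976, 20–39=8179, 40–59=9678, 60+=16021
[period 2]
Births: 8179 × 0.323 = 2642 ; 9678 × 0.217 = 2100 ⇒ total 4742
20–39: 5976 × 0.951 = 5683
40–59: 8179 × 0.973 = 7958
60+: 9678 × 0.939 + 16021 × 0.4 = 9088 + 6408 = 15496
Net migration: 40–59 + 240 → 8198
Population now: 0–19=4742, 20–39=5683, 40–59=8198, 60+=15496

4742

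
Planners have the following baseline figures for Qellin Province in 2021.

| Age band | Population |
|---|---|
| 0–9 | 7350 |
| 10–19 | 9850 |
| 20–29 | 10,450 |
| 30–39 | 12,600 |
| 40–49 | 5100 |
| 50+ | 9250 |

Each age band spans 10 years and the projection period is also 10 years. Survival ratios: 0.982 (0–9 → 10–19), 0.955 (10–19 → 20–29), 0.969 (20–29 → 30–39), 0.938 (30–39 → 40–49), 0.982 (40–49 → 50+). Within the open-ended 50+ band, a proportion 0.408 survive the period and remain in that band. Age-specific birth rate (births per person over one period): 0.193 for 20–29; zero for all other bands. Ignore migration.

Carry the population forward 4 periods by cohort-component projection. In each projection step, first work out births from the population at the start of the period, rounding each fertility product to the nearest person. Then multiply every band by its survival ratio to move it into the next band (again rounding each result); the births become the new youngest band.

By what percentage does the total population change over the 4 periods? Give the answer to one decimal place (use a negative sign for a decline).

Period 1:
Births: 10450 * 0.193 = 2017
10–19: 7350 * 0.982 = 7218
20–29: 9850 * 0.955 = 9407
30–39: 10450 * 0.969 = 10126
40–49: 12600 * 0.938 = 11819
50+: 5100 * 0.982 + 9250 * 0.408 = 5008 + 3774 = 8782
Giving 2017 / 7218 / 9407 / 10126 / 11819 / 8782.
Period 2:
Births: 9407 * 0.193 = 1816
10–19: 2017 * 0.982 = 1981
20–29: 7218 * 0.955 = 6893
30–39: 9407 * 0.969 = 9115
40–49: 10126 * 0.938 = 9498
50+: 11819 * 0.982 + 8782 * 0.408 = 11606 + 3583 = 15189
Giving 1816 / 1981 / 6893 / 9115 / 9498 / 15189.
Period 3:
Births: 6893 * 0.193 = 1330
10–19: 1816 * 0.982 = 1783
20–29: 1981 * 0.955 = 1892
30–39: 6893 * 0.969 = 6679
40–49: 9115 * 0.938 = 8550
50+: 9498 * 0.982 + 15189 * 0.408 = 9327 + 6197 = 15524
Giving 1330 / 1783 / 1892 / 6679 / 8550 / 15524.
Period 4:
Births: 1892 * 0.193 = 365
10–19: 1330 * 0.982 = 1306
20–29: 1783 * 0.955 = 1703
30–39: 1892 * 0.969 = 1833
40–49: 6679 * 0.938 = 6265
50+: 8550 * 0.982 + 15524 * 0.408 = 8396 + 6334 = 14730
Giving 365 / 1306 / 1703 / 1833 / 6265 / 14730.
Total: 54600 → 26202; change = -28398; percentage change = -52.0%

-52.0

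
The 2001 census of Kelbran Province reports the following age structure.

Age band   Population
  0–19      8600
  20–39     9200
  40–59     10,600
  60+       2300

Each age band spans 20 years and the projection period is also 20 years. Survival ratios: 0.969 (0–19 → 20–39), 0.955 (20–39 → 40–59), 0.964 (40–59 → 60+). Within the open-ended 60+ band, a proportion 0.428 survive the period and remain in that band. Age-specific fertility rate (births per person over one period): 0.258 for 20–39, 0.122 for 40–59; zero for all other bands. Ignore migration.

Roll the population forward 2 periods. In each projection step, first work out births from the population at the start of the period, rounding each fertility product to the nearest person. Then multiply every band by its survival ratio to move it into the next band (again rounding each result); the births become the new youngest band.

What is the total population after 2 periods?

Let band 1 be 0–19 through band 4 = 60+.
After projecting period 1:
Births: 9200 * 0.258 = 2374  |  10600 * 0.122 = 1293 ⇒ total 3667
Band 2: 8600 * 0.969 = 8333
Band 3: 9200 * 0.955 = 8786
Band 4: 10600 * 0.964 + 2300 * 0.428 = 10218 + 984 = 11202
Population now: 0–19=3667, 20–39=8333, 40–59=8786, 60+=11202
After projecting period 2:
Births: 8333 * 0.258 = 2150  |  8786 * 0.122 = 1072 ⇒ total 3222
Band 2: 3667 * 0.969 = 3553
Band 3: 8333 * 0.955 = 7958
Band 4: 8786 * 0.964 + 11202 * 0.428 = 8470 + 4794 = 13264
Population now: 0–19=3222, 20–39=3553, 40–59=7958, 60+=13264
Total after period 2: 3222 + 3553 + 7958 + 13264 = 27997

27997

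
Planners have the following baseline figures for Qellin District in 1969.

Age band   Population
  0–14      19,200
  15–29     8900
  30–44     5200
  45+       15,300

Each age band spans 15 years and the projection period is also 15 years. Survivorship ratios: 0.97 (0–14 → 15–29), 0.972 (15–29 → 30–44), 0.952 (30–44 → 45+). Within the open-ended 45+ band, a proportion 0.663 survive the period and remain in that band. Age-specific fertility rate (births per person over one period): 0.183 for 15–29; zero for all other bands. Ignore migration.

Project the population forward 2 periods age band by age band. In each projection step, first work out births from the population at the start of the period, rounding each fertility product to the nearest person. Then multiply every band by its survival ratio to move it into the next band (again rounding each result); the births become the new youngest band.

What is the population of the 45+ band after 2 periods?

18243

Numbering the bands 1..4 from youngest to oldest:
[period 1]
Births: 8900 * 0.183 = 1629
Band 2: 19200 * 0.97 = 18624
Band 3: 8900 * 0.972 = 8651
Band 4: 5200 * 0.952 + 15300 * 0.663 = 4950 + 10144 = 15094
Giving 1629 / 18624 / 8651 / 15094.
[period 2]
Births: 18624 * 0.183 = 3408
Band 2: 1629 * 0.97 = 1580
Band 3: 18624 * 0.972 = 18103
Band 4: 8651 * 0.952 + 15094 * 0.663 = 8236 + 10007 = 18243
Giving 3408 / 1580 / 18103 / 18243.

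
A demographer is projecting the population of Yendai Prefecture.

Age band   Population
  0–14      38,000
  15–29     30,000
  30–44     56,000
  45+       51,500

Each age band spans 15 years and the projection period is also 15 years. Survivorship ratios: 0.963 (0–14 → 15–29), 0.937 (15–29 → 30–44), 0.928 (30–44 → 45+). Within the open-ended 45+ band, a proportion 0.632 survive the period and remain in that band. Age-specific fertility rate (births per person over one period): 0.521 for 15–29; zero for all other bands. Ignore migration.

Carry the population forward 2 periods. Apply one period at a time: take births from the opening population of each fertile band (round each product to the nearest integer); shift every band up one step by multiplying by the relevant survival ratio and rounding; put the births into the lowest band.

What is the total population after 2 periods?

— Period 1 —
Births: 30000 * 0.521 = 15630
15–29: 38000 * 0.963 = 36594
30–44: 30000 * 0.937 = 28110
45+: 56000 * 0.928 + 51500 * 0.632 = 51968 + 32548 = 84516
End of period: [15630, 36594, 28110, 84516]
— Period 2 —
Births: 36594 * 0.521 = 19065
15–29: 15630 * 0.963 = 15052
30–44: 36594 * 0.937 = 34289
45+: 28110 * 0.928 + 84516 * 0.632 = 26086 + 53414 = 79500
End of period: [19065, 15052, 34289, 79500]
Total after period 2: 19065 + 15052 + 34289 + 79500 = 147906

147906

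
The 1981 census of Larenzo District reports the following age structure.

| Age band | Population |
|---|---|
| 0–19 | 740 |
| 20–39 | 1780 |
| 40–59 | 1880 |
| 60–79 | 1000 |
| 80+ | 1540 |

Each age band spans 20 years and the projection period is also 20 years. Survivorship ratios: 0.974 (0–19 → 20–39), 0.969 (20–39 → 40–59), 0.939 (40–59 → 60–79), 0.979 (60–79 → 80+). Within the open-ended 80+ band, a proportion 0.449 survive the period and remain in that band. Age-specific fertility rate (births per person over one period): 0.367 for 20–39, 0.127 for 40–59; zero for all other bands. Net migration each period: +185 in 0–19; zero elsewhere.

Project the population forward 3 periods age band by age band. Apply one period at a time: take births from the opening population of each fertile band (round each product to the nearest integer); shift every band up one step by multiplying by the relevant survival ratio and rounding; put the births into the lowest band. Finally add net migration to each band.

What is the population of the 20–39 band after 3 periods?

652

Numbering the groups 1..5 from youngest to oldest:
[period 1]
Births: 1780 × 0.367 = 653, 1880 × 0.127 = 239 → total 892
Group 2: 740 × 0.974 = 721
Group 3: 1780 × 0.969 = 1725
Group 4: 1880 × 0.939 = 1765
Group 5: 1000 × 0.979 + 1540 × 0.449 = 979 + 691 = 1670
Net migration: Group 1 + 185 → 1077
Population now: 0–19=1077, 20–39=721, 40–59=1725, 60–79=1765, 80+=1670
[period 2]
Births: 721 × 0.367 = 265, 1725 × 0.127 = 219 → total 484
Group 2: 1077 × 0.974 = 1049
Group 3: 721 × 0.969 = 699
Group 4: 1725 × 0.939 = 1620
Group 5: 1765 × 0.979 + 1670 × 0.449 = 1728 + 750 = 2478
Net migration: Group 1 + 185 → 669
Population now: 0–19=669, 20–39=1049, 40–59=699, 60–79=1620, 80+=2478
[period 3]
Births: 1049 × 0.367 = 385, 699 × 0.127 = 89 → total 474
Group 2: 669 × 0.974 = 652
Group 3: 1049 × 0.969 = 1016
Group 4: 699 × 0.939 = 656
Group 5: 1620 × 0.979 + 2478 × 0.449 = 1586 + 1113 = 2699
Net migration: Group 1 + 185 → 659
Population now: 0–19=659, 20–39=652, 40–59=1016, 60–79=656, 80+=2699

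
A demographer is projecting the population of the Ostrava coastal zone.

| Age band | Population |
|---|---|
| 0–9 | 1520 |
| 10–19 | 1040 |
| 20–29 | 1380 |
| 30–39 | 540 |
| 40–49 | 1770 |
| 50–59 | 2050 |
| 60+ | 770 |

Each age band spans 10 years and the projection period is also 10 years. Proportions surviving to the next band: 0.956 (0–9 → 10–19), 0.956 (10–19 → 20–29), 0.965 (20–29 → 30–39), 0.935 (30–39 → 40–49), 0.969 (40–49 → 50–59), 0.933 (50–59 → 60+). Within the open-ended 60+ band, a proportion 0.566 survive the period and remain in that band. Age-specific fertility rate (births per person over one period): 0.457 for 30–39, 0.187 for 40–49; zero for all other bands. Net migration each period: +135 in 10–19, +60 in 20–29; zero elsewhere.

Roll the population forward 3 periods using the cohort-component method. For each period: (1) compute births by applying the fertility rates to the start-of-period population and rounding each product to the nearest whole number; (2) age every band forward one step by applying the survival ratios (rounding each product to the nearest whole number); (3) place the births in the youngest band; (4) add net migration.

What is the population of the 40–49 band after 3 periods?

[period 1]
Births: 540 × 0.457 = 247  |  1770 × 0.187 = 331 → total 578
10–19: 1520 × 0.956 = 1453
20–29: 1040 × 0.956 = 994
30–39: 1380 × 0.965 = 1332
40–49: 540 × 0.935 = 505
50–59: 1770 × 0.969 = 1715
60+: 2050 × 0.933 + 770 × 0.566 = 1913 + 436 = 2349
Net migration: 10–19 + 135 → 1588; 20–29 + 60 → 1054
→ [578, 1588, 1054, 1332, 505, 1715, 2349]
[period 2]
Births: 1332 × 0.457 = 609  |  505 × 0.187 = 94 → total 703
10–19: 578 × 0.956 = 553
20–29: 1588 × 0.956 = 1518
30–39: 1054 × 0.965 = 1017
40–49: 1332 × 0.935 = 1245
50–59: 505 × 0.969 = 489
60+: 1715 × 0.933 + 2349 × 0.566 = 1600 + 1330 = 2930
Net migration: 10–19 + 135 → 688; 20–29 + 60 → 1578
→ [703, 688, 1578, 1017, 1245, 489, 2930]
[period 3]
Births: 1017 × 0.457 = 465  |  1245 × 0.187 = 233 → total 698
10–19: 703 × 0.956 = 672
20–29: 688 × 0.956 = 658
30–39: 1578 × 0.965 = 1523
40–49: 1017 × 0.935 = 951
50–59: 1245 × 0.969 = 1206
60+: 489 × 0.933 + 2930 × 0.566 = 456 + 1658 = 2114
Net migration: 10–19 + 135 → 807; 20–29 + 60 → 718
→ [698, 807, 718, 1523, 951, 1206, 2114]

951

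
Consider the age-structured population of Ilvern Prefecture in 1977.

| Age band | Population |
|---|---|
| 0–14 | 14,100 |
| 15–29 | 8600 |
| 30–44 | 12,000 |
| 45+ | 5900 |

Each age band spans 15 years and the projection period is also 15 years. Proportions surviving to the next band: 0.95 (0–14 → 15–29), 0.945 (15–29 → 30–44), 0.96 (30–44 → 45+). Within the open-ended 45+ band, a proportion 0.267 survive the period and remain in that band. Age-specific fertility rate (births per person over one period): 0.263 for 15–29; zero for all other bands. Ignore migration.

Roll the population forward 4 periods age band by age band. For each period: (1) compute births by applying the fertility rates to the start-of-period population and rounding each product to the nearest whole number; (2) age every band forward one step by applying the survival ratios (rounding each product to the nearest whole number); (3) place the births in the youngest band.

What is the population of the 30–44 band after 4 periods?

3163

Let group 1 be 0–14 through group 4 = 45+.
[period 1]
Births: 8600 × 0.263 = 2262
Group 2: 14100 × 0.95 = 13395
Group 3: 8600 × 0.945 = 8127
Group 4: 12000 × 0.96 + 5900 × 0.267 = 11520 + 1575 = 13095
Population now: 0–14=2262, 15–29=13395, 30–44=8127, 45+=13095
[period 2]
Births: 13395 × 0.263 = 3523
Group 2: 2262 × 0.95 = 2149
Group 3: 13395 × 0.945 = 12658
Group 4: 8127 × 0.96 + 13095 × 0.267 = 7802 + 3496 = 11298
Population now: 0–14=3523, 15–29=2149, 30–44=12658, 45+=11298
[period 3]
Births: 2149 × 0.263 = 565
Group 2: 3523 × 0.95 = 3347
Group 3: 2149 × 0.945 = 2031
Group 4: 12658 × 0.96 + 11298 × 0.267 = 12152 + 3017 = 15169
Population now: 0–14=565, 15–29=3347, 30–44=2031, 45+=15169
[period 4]
Births: 3347 × 0.263 = 880
Group 2: 565 × 0.95 = 537
Group 3: 3347 × 0.945 = 3163
Group 4: 2031 × 0.96 + 15169 × 0.267 = 1950 + 4050 = 6000
Population now: 0–14=880, 15–29=537, 30–44=3163, 45+=6000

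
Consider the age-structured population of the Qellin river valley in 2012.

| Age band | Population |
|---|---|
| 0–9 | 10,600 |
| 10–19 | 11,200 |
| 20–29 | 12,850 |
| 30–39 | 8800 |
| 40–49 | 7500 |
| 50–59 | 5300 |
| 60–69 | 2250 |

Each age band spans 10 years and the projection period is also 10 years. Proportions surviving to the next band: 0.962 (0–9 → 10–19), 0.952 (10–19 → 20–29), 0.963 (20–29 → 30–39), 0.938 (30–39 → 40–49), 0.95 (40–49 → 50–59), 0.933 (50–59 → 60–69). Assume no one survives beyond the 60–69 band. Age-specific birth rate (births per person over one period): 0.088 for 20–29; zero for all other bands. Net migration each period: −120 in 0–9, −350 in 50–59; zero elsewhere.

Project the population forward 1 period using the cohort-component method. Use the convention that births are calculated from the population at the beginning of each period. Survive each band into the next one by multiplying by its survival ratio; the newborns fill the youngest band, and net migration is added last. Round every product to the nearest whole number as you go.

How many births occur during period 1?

1131

Period 1:
Births: 12850 * 0.088 = 1131
10–19: 10600 * 0.962 = 10197
20–29: 11200 * 0.952 = 10662
30–39: 12850 * 0.963 = 12375
40–49: 8800 * 0.938 = 8254
50–59: 7500 * 0.95 = 7125
60–69: 5300 * 0.933 = 4945
Net migration: 0–9 − 120 → 1011; 50–59 − 350 → 6775
→ [1011, 10197, 10662, 12375, 8254, 6775, 4945]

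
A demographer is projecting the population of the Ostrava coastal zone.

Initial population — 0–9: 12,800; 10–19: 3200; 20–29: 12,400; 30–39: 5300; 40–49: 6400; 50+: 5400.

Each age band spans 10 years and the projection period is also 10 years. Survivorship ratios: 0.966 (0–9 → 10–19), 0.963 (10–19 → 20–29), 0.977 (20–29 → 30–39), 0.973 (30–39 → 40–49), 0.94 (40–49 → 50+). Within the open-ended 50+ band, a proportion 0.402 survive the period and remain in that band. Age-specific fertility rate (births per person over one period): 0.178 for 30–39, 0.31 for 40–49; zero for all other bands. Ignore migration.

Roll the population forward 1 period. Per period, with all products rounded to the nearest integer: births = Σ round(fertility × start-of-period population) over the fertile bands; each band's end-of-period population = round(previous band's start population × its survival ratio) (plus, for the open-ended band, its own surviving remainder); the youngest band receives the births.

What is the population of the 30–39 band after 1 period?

(Groups numbered youngest = 1 to oldest = 6.)
[period 1]
Births: 5300 * 0.178 = 943, 6400 * 0.31 = 1984 — total 2927
Group 2: 12800 * 0.966 = 12365
Group 3: 3200 * 0.963 = 3082
Group 4: 12400 * 0.977 = 12115
Group 5: 5300 * 0.973 = 5157
Group 6: 6400 * 0.94 + 5400 * 0.402 = 6016 + 2171 = 8187
Population now: 0–9=2927, 10–19=12365, 20–29=3082, 30–39=12115, 40–49=5157, 50+=8187

12115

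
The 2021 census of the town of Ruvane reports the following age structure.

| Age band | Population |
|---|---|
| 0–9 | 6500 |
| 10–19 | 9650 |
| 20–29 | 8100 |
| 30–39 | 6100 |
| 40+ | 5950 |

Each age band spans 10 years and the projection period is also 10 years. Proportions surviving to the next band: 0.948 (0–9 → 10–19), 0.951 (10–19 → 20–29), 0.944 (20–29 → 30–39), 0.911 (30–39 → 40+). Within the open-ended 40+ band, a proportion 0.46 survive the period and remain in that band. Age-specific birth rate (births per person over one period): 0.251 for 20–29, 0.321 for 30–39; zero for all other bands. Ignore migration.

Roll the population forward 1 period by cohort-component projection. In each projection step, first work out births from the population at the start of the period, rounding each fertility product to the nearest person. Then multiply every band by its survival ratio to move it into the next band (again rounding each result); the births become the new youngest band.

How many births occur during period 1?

3991

Numbering the groups 1..5 from youngest to oldest:
After projecting period 1:
Births: 8100 × 0.251 = 2033  |  6100 × 0.321 = 1958 → 3991
Group 2: 6500 × 0.948 = 6162
Group 3: 9650 × 0.951 = 9177
Group 4: 8100 × 0.944 = 7646
Group 5: 6100 × 0.911 + 5950 × 0.46 = 5557 + 2737 = 8294
Population now: 0–9=3991, 10–19=6162, 20–29=9177, 30–39=7646, 40+=8294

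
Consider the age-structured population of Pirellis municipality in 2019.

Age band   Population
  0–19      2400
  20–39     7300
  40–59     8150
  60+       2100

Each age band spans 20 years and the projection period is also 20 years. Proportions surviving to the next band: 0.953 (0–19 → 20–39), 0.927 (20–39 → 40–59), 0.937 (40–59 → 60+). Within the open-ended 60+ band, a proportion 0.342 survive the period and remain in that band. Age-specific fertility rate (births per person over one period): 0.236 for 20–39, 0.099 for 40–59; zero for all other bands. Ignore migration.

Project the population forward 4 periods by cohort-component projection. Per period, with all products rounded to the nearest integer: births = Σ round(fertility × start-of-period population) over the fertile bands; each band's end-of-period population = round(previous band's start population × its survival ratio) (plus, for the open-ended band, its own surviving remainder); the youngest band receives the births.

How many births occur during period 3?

779

Let band 1 be 0–19 through band 4 = 60+.
Period 1.
Births: 7300 × 0.236 = 1723  |  8150 × 0.099 = 807 → total 2530
Band 2: 2400 × 0.953 = 2287
Band 3: 7300 × 0.927 = 6767
Band 4: 8150 × 0.937 + 2100 × 0.342 = 7637 + 718 = 8355
End of period: [2530, 2287, 6767, 8355]
Period 2.
Births: 2287 × 0.236 = 540  |  6767 × 0.099 = 670 → total 1210
Band 2: 2530 × 0.953 = 2411
Band 3: 2287 × 0.927 = 2120
Band 4: 6767 × 0.937 + 8355 × 0.342 = 6341 + 2857 = 9198
End of period: [1210, 2411, 2120, 9198]
Period 3.
Births: 2411 × 0.236 = 569  |  2120 × 0.099 = 210 → total 779
Band 2: 1210 × 0.953 = 1153
Band 3: 2411 × 0.927 = 2235
Band 4: 2120 × 0.937 + 9198 × 0.342 = 1986 + 3146 = 5132
End of period: [779, 1153, 2235, 5132]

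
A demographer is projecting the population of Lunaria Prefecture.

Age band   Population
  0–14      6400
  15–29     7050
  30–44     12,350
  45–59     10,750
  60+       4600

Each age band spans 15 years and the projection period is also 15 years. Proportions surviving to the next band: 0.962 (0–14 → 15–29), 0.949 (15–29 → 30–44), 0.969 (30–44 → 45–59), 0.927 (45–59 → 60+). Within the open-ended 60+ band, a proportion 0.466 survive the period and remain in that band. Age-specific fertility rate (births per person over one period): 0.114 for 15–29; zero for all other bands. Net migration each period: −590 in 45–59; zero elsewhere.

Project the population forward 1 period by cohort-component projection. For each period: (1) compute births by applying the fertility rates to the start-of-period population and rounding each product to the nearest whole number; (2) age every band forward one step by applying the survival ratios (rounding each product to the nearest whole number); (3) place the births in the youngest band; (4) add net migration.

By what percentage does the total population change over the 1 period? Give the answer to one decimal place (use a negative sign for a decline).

Call the bands 1 to 5, youngest first.
Period 1:
Births: 7050 × 0.114 = 804
Band 2: 6400 × 0.962 = 6157
Band 3: 7050 × 0.949 = 6690
Band 4: 12350 × 0.969 = 11967
Band 5: 10750 × 0.927 + 4600 × 0.466 = 9965 + 2144 = 12109
Net migration: Band 4 − 590 → 11377
Population now: 0–14=804, 15–29=6157, 30–44=6690, 45–59=11377, 60+=12109
Total: 41150 → 37137; change = -4013; percentage change = -9.8%

-9.8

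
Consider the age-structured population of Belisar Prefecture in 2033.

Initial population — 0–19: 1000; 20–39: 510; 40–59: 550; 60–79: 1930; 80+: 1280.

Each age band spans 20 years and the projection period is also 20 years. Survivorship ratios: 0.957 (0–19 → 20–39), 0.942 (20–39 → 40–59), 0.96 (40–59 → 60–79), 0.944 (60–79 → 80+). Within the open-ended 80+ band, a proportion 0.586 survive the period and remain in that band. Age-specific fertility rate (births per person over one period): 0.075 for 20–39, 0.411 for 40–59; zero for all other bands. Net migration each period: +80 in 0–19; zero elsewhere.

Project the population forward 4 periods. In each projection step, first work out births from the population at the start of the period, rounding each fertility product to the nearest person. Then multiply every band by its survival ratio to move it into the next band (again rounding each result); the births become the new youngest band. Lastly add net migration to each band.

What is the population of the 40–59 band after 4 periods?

— Period 1 —
Births: 510 × 0.075 = 38, 550 × 0.411 = 226 → 264
20–39: 1000 × 0.957 = 957
40–59: 510 × 0.942 = 480
60–79: 550 × 0.96 = 528
80+: 1930 × 0.944 + 1280 × 0.586 = 1822 + 750 = 2572
Net migration: 0–19 + 80 → 344
Population now: 0–19=344, 20–39=957, 40–59=480, 60–79=528, 80+=2572
— Period 2 —
Births: 957 × 0.075 = 72, 480 × 0.411 = 197 → 269
20–39: 344 × 0.957 = 329
40–59: 957 × 0.942 = 901
60–79: 480 × 0.96 = 461
80+: 528 × 0.944 + 2572 × 0.586 = 498 + 1507 = 2005
Net migration: 0–19 + 80 → 349
Population now: 0–19=349, 20–39=329, 40–59=901, 60–79=461, 80+=2005
— Period 3 —
Births: 329 × 0.075 = 25, 901 × 0.411 = 370 → 395
20–39: 349 × 0.957 = 334
40–59: 329 × 0.942 = 310
60–79: 901 × 0.96 = 865
80+: 461 × 0.944 + 2005 × 0.586 = 435 + 1175 = 1610
Net migration: 0–19 + 80 → 475
Population now: 0–19=475, 20–39=334, 40–59=310, 60–79=865, 80+=1610
— Period 4 —
Births: 334 × 0.075 = 25, 310 × 0.411 = 127 → 152
20–39: 475 × 0.957 = 455
40–59: 334 × 0.942 = 315
60–79: 310 × 0.96 = 298
80+: 865 × 0.944 + 1610 × 0.586 = 817 + 943 = 1760
Net migration: 0–19 + 80 → 232
Population now: 0–19=232, 20–39=455, 40–59=315, 60–79=298, 80+=1760

315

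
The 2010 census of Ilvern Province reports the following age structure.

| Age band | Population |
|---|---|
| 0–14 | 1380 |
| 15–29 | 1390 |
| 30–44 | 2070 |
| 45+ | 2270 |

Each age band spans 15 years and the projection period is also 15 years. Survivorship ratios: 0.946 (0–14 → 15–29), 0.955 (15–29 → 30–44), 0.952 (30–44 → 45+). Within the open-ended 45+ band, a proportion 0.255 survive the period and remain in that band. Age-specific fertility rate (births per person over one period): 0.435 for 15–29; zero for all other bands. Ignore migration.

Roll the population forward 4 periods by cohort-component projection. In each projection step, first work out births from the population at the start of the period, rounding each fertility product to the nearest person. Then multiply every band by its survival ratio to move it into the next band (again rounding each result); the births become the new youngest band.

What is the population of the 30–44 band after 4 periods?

513

Call the bands 1 to 4, youngest first.
[period 1]
Births: 1390 * 0.435 = 605
Band 2: 1380 * 0.946 = 1305
Band 3: 1390 * 0.955 = 1327
Band 4: 2070 * 0.952 + 2270 * 0.255 = 1971 + 579 = 2550
Population now: 0–14=605, 15–29=1305, 30–44=1327, 45+=2550
[period 2]
Births: 1305 * 0.435 = 568
Band 2: 605 * 0.946 = 572
Band 3: 1305 * 0.955 = 1246
Band 4: 1327 * 0.952 + 2550 * 0.255 = 1263 + 650 = 1913
Population now: 0–14=568, 15–29=572, 30–44=1246, 45+=1913
[period 3]
Births: 572 * 0.435 = 249
Band 2: 568 * 0.946 = 537
Band 3: 572 * 0.955 = 546
Band 4: 1246 * 0.952 + 1913 * 0.255 = 1186 + 488 = 1674
Population now: 0–14=249, 15–29=537, 30–44=546, 45+=1674
[period 4]
Births: 537 * 0.435 = 234
Band 2: 249 * 0.946 = 236
Band 3: 537 * 0.955 = 513
Band 4: 546 * 0.952 + 1674 * 0.255 = 520 + 427 = 947
Population now: 0–14=234, 15–29=236, 30–44=513, 45+=947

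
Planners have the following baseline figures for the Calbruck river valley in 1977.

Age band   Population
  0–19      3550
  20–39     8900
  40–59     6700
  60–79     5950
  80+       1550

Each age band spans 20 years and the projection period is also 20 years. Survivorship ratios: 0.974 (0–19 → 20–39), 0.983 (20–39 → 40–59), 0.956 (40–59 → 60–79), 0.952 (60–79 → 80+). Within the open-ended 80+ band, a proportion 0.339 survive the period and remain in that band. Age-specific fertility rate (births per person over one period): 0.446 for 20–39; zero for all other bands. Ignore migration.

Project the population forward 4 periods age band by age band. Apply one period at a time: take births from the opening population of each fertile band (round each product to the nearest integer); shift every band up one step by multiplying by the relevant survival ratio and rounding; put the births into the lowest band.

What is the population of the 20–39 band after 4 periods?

Numbering the groups 1..5 from youngest to oldest:
[period 1]
Births: 8900 * 0.446 = 3969
Group 2: 3550 * 0.974 = 3458
Group 3: 8900 * 0.983 = 8749
Group 4: 6700 * 0.956 = 6405
Group 5: 5950 * 0.952 + 1550 * 0.339 = 5664 + 525 = 6189
End of period: [3969, 3458, 8749, 6405, 6189]
[period 2]
Births: 3458 * 0.446 = 1542
Group 2: 3969 * 0.974 = 3866
Group 3: 3458 * 0.983 = 3399
Group 4: 8749 * 0.956 = 8364
Group 5: 6405 * 0.952 + 6189 * 0.339 = 6098 + 2098 = 8196
End of period: [1542, 3866, 3399, 8364, 8196]
[period 3]
Births: 3866 * 0.446 = 1724
Group 2: 1542 * 0.974 = 1502
Group 3: 3866 * 0.983 = 3800
Group 4: 3399 * 0.956 = 3249
Group 5: 8364 * 0.952 + 8196 * 0.339 = 7963 + 2778 = 10741
End of period: [1724, 1502, 3800, 3249, 10741]
[period 4]
Births: 1502 * 0.446 = 670
Group 2: 1724 * 0.974 = 1679
Group 3: 1502 * 0.983 = 1476
Group 4: 3800 * 0.956 = 3633
Group 5: 3249 * 0.952 + 10741 * 0.339 = 3093 + 3641 = 6734
End of period: [670, 1679, 1476, 3633, 6734]

1679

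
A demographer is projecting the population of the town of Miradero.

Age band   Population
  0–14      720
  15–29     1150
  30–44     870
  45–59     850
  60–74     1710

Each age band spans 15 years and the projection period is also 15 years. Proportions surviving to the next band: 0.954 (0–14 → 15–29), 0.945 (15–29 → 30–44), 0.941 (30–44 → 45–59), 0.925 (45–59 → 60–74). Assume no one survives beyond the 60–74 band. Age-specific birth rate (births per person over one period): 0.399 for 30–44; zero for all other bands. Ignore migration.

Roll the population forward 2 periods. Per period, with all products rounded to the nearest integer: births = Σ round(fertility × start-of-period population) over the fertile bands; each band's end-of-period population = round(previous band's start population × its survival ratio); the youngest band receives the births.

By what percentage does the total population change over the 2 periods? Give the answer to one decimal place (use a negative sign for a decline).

-39.7

After projecting period 1:
Births: 870 * 0.399 = 347
15–29: 720 * 0.954 = 687
30–44: 1150 * 0.945 = 1087
45–59: 870 * 0.941 = 819
60–74: 850 * 0.925 = 786
Population now: 0–14=347, 15–29=687, 30–44=1087, 45–59=819, 60–74=786
After projecting period 2:
Births: 1087 * 0.399 = 434
15–29: 347 * 0.954 = 331
30–44: 687 * 0.945 = 649
45–59: 1087 * 0.941 = 1023
60–74: 819 * 0.925 = 758
Population now: 0–14=434, 15–29=331, 30–44=649, 45–59=1023, 60–74=758
Total: 5300 → 3195; change = -2105; percentage change = -39.7%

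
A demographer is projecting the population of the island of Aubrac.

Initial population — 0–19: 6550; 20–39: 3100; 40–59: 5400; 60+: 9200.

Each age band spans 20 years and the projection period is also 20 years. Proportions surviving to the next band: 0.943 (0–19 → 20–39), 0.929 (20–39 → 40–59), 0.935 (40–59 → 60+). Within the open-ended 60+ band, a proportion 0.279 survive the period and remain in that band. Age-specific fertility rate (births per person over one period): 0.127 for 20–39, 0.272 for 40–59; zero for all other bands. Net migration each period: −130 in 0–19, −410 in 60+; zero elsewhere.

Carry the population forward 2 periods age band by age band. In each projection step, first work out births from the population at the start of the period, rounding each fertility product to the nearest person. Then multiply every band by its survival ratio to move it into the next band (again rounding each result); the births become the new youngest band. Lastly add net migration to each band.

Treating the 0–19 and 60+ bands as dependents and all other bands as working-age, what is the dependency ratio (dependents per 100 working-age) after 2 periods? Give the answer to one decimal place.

[period 1]
Births: 3100 × 0.127 = 394, 5400 × 0.272 = 1469 → total 1863
20–39: 6550 × 0.943 = 6177
40–59: 3100 × 0.929 = 2880
60+: 5400 × 0.935 + 9200 × 0.279 = 5049 + 2567 = 7616
Net migration: 0–19 − 130 → 1733; 60+ − 410 → 7206
Population now: 0–19=1733, 20–39=6177, 40–59=2880, 60+=7206
[period 2]
Births: 6177 × 0.127 = 784, 2880 × 0.272 = 783 → total 1567
20–39: 1733 × 0.943 = 1634
40–59: 6177 × 0.929 = 5738
60+: 2880 × 0.935 + 7206 × 0.279 = 2693 + 2010 = 4703
Net migration: 0–19 − 130 → 1437; 60+ − 410 → 4293
Population now: 0–19=1437, 20–39=1634, 40–59=5738, 60+=4293
Dependents (band 0–19 + band 60+) = 1437 + 4293 = 5730; working-age = 7372; ratio = 5730/7372 × 100 = 77.7

77.7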